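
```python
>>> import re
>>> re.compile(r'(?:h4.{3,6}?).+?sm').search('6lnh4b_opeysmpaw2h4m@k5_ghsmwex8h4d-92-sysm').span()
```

(3, 13)

The pattern matches the literal 'h4', then 3 to 6 of any character (lazy) (non-capturing group); then one or more of any character (lazy), then the literal 'sm'.
Because the quantifier is non-greedy, it stops expanding at the earliest point where the rest of the pattern can succeed.
`re.search` tries every starting position until one works.
The match spans [3:13] → 'h4b_opeysm'.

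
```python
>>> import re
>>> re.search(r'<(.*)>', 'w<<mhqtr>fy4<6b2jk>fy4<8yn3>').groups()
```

('<mhqtr>fy4<6b2jk>fy4<8yn3',)

The match spans [1:28] → '<<mhqtr>fy4<6b2jk>fy4<8yn3>'.
Captured: group 1 = '<mhqtr>fy4<6b2jk>fy4<8yn3'.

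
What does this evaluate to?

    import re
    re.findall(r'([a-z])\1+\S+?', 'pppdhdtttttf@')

A backreference is literal: `\1` must see the identical characters the first group matched.
Because there's exactly one group, `findall` drops the full match and keeps group 1 from each hit.

['p', 't']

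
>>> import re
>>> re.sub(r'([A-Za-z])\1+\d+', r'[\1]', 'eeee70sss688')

'[e][s]'

The backreference `\1` re-matches whatever the first group consumed, character for character.
Matches: at [0:6] → 'eeee70'; at [6:12] → 'sss688'.
Each match is replaced using the text its own group 1 captured.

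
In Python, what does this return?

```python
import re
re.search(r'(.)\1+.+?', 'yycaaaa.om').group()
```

The backreference `\1` re-matches whatever the first group consumed, character for character.
The match spans [0:3] → 'yyc'.

'yyc'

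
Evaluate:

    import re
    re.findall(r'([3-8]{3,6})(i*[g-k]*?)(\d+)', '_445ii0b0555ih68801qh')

[('445', 'ii', '0'), ('555', 'ih', '68801')]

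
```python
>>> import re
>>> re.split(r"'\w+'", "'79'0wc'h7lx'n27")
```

['', '0wc', 'n27']

The string is cut at each match, leaving 3 pieces.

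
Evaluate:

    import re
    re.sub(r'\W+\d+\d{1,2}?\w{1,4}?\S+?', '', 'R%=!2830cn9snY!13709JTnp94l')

With the lazy modifier that quantifier settles for the fewest repetitions that let the rest of the pattern succeed (the atoms after it are unaffected and can still be greedy).
`sub` substitutes '' at each match site.

'R9snYnp94l'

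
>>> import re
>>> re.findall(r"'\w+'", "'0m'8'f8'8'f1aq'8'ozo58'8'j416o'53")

["'0m'", "'f8'", "'f1aq'", "'ozo58'", "'j416o'"]

Matches: at [0:4] → "'0m'"; at [5:9] → "'f8'"; at [10:16] → "'f1aq'"; at [17:24] → "'ozo58'"; at [25:32] → "'j416o'".
With no groups in the pattern, `findall` gives back each whole match — 5 here.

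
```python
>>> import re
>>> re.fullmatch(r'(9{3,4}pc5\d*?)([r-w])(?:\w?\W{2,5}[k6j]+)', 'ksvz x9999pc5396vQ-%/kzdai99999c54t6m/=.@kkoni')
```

`re.fullmatch` requires the pattern to consume the entire string.
Here the string isn't matched end-to-end, so the call returns None.

None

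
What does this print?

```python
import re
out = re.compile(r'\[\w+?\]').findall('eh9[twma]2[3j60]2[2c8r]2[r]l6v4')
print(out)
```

['[twma]', '[3j60]', '[2c8r]', '[r]']

No capturing groups, so `findall` returns the 4 full match strings.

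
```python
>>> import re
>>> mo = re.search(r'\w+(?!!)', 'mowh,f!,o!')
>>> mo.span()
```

The negative lookaround is zero-width — it rules out positions where the adjacent text would match, without consuming anything.
`re.search` scans for the first position where the pattern succeeds.
The match spans [0:4] → 'mowh'.

(0, 4)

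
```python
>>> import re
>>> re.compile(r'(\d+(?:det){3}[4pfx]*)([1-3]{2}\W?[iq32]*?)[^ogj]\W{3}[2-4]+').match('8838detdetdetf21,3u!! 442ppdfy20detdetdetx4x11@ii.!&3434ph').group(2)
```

'21,3'

Pattern: one or more of a digit, then the literal 'det' repeated 3 times, then zero or more of one of [4pfx] (captured); then exactly 2 of a character in [1-3], then optionally a non-word character, then zero or more of one of [iq32] (lazy) (captured); then any character except [ogj]; then exactly 3 of a non-word character; then one or more of a character in [2-4].
With `match`, the pattern is implicitly anchored at the beginning.
The match spans [0:25] → '8838detdetdetf21,3u!! 442'.
Captured: group 1 = '8838detdetdetf', group 2 = '21,3'.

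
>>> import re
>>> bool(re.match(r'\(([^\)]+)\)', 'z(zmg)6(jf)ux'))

With `match`, the pattern is implicitly anchored at the beginning.
Here the pattern fails at index 0, so the call returns None, and `bool(None)` is False.

False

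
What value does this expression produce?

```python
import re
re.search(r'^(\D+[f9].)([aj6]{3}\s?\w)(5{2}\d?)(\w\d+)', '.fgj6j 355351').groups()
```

('.fg', 'j6j 3', '553', '51')

This matches anchored at the start of the string; then one or more of a non-digit, then one of [f9], then any character (captured); then exactly 3 of one of [aj6], then optionally whitespace, then a word character (captured); then exactly 2 of a literal '5', then optionally a digit (captured); then a word character, then one or more of a digit (captured).
Unlike `match`, `search` isn't anchored — it looks for the pattern anywhere in the string.
The match spans [0:13] → '.fgj6j 355351'.
Captured: group 1 = '.fg', group 2 = 'j6j 3', group 3 = '553', group 4 = '51'.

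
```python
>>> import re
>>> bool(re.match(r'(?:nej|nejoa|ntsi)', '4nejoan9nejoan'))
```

False

`re.match` won't scan ahead — the pattern has to work from the very first character.
Here the pattern fails at index 0, so the call returns None, and `bool(None)` is False.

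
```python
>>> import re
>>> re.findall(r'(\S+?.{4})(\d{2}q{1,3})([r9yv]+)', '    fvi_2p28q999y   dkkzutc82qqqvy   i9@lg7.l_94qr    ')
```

The pattern matches one or more of a non-whitespace character (lazy), then exactly 4 of any character (captured); then exactly 2 of a digit, then 1 to 3 of the literal 'q' (captured); then one or more of one of [r9yv] (captured).
Matches: at [4:17] match 'fvi_2p28q999y', groups = ('fvi_2p', '28q', '999y'); at [20:34] match 'dkkzutc82qqqvy', groups = ('dkkzutc', '82qqq', 'vy'); at [37:50] match 'i9@lg7.l_94qr', groups = ('i9@lg7.l_', '94q', 'r').
Multiple groups make `findall` return tuples — one 3-tuple for each match.

[('fvi_2p', '28q', '999y'), ('dkkzutc', '82qqq', 'vy'), ('i9@lg7.l_', '94q', 'r')]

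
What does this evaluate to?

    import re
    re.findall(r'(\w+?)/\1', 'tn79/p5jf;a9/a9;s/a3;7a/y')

['a9']

The backreference `\1` re-matches whatever the first group consumed, character for character.
Walking the string: at [10:15] match 'a9/a9', group 1 = 'a9'.
One capturing group, so `findall` returns just the captured substring from the one match — 1 in all.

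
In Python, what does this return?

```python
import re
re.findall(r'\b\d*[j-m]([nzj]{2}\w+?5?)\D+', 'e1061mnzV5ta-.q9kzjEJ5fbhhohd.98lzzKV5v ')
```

['zzK']

The pattern matches a word boundary (`\b`, zero-width); then zero or more of a digit, then a character in [j-m]; then exactly 2 of one of [nzj], then one or more of a word character (lazy), then optionally the literal '5' (captured); then one or more of a non-digit.
One capturing group, so `findall` returns just the captured substring from the one match — 1 in all.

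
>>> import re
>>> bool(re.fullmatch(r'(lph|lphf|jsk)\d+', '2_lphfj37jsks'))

False

`re.fullmatch` is like wrapping the pattern in `^…$` (in single-line mode).
Here the string isn't matched end-to-end, so the call returns None, and `bool(None)` is False.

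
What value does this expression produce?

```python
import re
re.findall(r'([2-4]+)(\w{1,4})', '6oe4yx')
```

[('4', 'yx')]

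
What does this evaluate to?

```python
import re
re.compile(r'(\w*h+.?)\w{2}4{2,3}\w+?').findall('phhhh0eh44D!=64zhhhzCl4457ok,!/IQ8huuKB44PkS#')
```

['phhhh0', '64zhhhz']

Pattern: zero or more of a word character, then one or more of the literal 'h', then optionally any character (captured); then exactly 2 of a word character, then 2 to 3 of the literal '4'; then one or more of a word character (lazy).
Walking the string: at [0:11] match 'phhhh0eh44D', group 1 = 'phhhh0'; at [13:25] match '64zhhhzCl445', group 1 = '64zhhhz'.
One capturing group, so `findall` returns just the captured substring from each match — 2 in all.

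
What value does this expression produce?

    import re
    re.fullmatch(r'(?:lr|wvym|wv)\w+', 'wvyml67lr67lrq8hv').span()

(0, 17)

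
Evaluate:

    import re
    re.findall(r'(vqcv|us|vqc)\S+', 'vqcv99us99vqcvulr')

Branches in `(...|...)` are attempted left-to-right; the first branch that allows the whole pattern to succeed is taken.
Because there's exactly one group, `findall` drops the full match and keeps group 1 from the one hit.

['vqcv']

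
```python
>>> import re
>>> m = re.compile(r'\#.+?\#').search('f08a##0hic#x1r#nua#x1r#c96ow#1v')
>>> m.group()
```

The `?` after the quantifier makes it lazy — it takes as little as possible before letting the rest of the pattern try.
The match spans [4:11] → '##0hic#'.

'##0hic#'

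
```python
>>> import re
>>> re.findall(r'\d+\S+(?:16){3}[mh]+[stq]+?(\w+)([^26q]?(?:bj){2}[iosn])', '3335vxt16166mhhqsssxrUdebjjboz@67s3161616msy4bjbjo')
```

[('y4', 'bjbjo')]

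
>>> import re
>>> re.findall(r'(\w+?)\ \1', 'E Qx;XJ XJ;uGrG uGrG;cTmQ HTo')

A backreference is literal: `\1` must see the identical characters the first group matched.
One capturing group, so `findall` returns just the captured substring from each match — 2 in all.

['XJ', 'uGrG']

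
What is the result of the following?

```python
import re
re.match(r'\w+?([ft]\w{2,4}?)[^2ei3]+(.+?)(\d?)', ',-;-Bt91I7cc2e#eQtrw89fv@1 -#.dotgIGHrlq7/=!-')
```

None

`match` is anchored at position 0; if the pattern doesn't fit there, it returns None.
Here position 0 doesn't satisfy it, so the call returns None.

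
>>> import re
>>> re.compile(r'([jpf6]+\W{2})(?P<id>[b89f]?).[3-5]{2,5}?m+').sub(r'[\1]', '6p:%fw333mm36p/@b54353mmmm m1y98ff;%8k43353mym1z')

'[6p:%]3[6p/@] m1y98[ff;%]ym1z'

`\1` in the replacement pulls in group 1's text for each match.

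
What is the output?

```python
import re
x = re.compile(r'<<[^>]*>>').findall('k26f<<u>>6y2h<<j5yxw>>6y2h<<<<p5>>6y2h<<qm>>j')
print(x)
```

Scanning left to right: at [4:9] → '<<u>>'; at [13:22] → '<<j5yxw>>'; at [26:34] → '<<<<p5>>'; at [38:44] → '<<qm>>'.
`findall` yields the raw match text (4 of them) because the pattern has no groups.

['<<u>>', '<<j5yxw>>', '<<<<p5>>', '<<qm>>']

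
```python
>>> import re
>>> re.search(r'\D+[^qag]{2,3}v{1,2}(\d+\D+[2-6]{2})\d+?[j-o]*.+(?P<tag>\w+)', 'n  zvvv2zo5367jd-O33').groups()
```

('2zo53', '3')

Pattern: one or more of a non-digit, then 2 to 3 of any character except [qag], then 1 to 2 of the literal 'v'; then one or more of a digit, then one or more of a non-digit, then exactly 2 of a character in [2-6] (captured); then one or more of a digit (lazy), then zero or more of a character in [j-o], then one or more of any character; then one or more of a word character (captured as 'tag').
`re.search` scans for the first position where the pattern succeeds.
The match spans [0:20] → 'n  zvvv2zo5367jd-O33'.
Captured: group 1 = '2zo53', group 2 = '3'.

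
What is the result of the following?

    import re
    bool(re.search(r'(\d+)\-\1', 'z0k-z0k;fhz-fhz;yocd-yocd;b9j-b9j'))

False

`\1` has to match the exact text group 1 already captured.
Here no position works, so the call returns None, and `bool(None)` is False.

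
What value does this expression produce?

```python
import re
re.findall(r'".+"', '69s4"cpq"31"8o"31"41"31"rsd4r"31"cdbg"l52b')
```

['"cpq"31"8o"31"41"31"rsd4r"31"cdbg"']

Scanning left to right: at [4:38] → '"cpq"31"8o"31"41"31"rsd4r"31"cdbg"'.
No capturing groups, so `findall` returns the 1 full match string.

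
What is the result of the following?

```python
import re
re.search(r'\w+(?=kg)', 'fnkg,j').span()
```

Lookahead/lookbehind check context without consuming it, so the matched span excludes the asserted characters.
The match spans [0:2] → 'fn'.

(0, 2)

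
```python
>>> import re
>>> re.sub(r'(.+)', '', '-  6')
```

The pattern matches one or more of any character (captured).
Each match is replaced by ''.

''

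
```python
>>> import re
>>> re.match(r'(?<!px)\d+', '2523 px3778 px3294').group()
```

'2523'

A negative assertion filters positions out without eating any characters.
`re.match` won't scan ahead — the pattern has to work from the very first character.
The match spans [0:4] → '2523'.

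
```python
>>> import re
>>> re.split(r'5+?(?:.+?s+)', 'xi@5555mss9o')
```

['xi@', '9o']

The string is cut at each match, leaving 2 pieces.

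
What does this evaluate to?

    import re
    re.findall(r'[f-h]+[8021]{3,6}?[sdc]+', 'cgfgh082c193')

['gfgh082c']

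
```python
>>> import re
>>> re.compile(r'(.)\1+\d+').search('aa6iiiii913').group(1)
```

'a'

A backreference is literal: `\1` must see the identical characters the first group matched.
`search` walks the string left to right and returns the first match it finds.
The match spans [0:3] → 'aa6'.
Captured: group 1 = 'a'.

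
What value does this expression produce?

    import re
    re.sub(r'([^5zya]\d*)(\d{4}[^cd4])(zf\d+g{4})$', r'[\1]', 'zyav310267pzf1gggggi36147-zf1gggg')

'zyav310267pzf1ggggg[i3]'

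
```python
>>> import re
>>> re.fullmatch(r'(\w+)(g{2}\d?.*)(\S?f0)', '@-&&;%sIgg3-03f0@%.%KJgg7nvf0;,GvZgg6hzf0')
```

The pattern matches one or more of a word character (captured); then exactly 2 of the literal 'g', then optionally a digit, then zero or more of any character (captured); then optionally a non-whitespace character, then the literal 'f0' (captured).
`re.fullmatch` requires the pattern to consume the entire string.
Here the string isn't matched end-to-end, so the call returns None.

None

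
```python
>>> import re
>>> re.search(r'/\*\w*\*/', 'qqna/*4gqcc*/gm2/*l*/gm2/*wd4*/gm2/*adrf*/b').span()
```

(4, 13)

Unlike `match`, `search` isn't anchored — it looks for the pattern anywhere in the string.
The match spans [4:13] → '/*4gqcc*/'.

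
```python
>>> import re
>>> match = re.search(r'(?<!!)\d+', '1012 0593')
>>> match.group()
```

Because the assertion is negative and zero-width, positions next to the forbidden text are skipped.
The match spans [0:4] → '1012'.

'1012'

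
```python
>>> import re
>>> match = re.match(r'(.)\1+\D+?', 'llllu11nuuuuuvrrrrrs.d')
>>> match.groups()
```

('l',)

The match spans [0:5] → 'llllu'.
Captured: group 1 = 'l'.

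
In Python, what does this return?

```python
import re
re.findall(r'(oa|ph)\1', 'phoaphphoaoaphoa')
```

['ph', 'oa']

`\1` is not a pattern — it's the concrete string captured by group 1, re-applied verbatim.
Walking the string: at [4:8] match 'phph', group 1 = 'ph'; at [8:12] match 'oaoa', group 1 = 'oa'.
`findall` collects group 1 from each match (2 total).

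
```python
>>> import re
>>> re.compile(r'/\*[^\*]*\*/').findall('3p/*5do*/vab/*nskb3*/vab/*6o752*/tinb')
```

Matches: at [2:9] → '/*5do*/'; at [12:21] → '/*nskb3*/'; at [24:33] → '/*6o752*/'.
Since nothing is captured, `findall` lists the 3 matched substrings directly.

['/*5do*/', '/*nskb3*/', '/*6o752*/']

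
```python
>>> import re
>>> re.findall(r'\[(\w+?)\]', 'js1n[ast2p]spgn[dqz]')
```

['ast2p', 'dqz']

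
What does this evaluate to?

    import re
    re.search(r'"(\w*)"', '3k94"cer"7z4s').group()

`re.search` scans for the first position where the pattern succeeds.
The match spans [4:9] → '"cer"'.
Captured: group 1 = 'cer'.

'"cer"'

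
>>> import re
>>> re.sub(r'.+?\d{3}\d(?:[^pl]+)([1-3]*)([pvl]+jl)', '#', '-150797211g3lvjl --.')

'# --.'

The pattern matches one or more of any character (lazy), then exactly 3 of a digit, then a digit; then one or more of any character except [pl] (non-capturing group); then zero or more of a character in [1-3] (captured); then one or more of one of [pvl], then the literal 'jl' (captured).
Every occurrence is swapped for '#'.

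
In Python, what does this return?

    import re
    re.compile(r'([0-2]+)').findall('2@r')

['2']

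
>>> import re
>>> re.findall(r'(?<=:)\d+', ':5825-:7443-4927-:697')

The `(?=…)`/`(?<=…)` assertion just peeks at neighbouring text; it doesn't advance the match position.
Matches: at [1:5] → '5825'; at [7:11] → '7443'; at [18:21] → '697'.
No capturing groups, so `findall` returns the 3 full match strings.

['5825', '7443', '697']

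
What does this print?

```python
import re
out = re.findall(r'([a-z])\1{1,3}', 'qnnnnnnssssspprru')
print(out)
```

['n', 'n', 's', 'p', 'r']

`\1` is not a pattern — it's the concrete string captured by group 1, re-applied verbatim.
Matches: at [1:5] match 'nnnn', group 1 = 'n'; at [5:7] match 'nn', group 1 = 'n'; at [7:11] match 'ssss', group 1 = 's'; at [12:14] match 'pp', group 1 = 'p'; at [14:16] match 'rr', group 1 = 'r'.
`findall` collects group 1 from each match (5 total).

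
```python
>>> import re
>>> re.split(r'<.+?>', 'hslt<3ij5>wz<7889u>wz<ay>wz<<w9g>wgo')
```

Because the quantifier is non-greedy, it stops expanding at the earliest point where the rest of the pattern can succeed.
Splitting on the pattern gives 5 pieces.

['hslt', 'wz', 'wz', 'wz', 'wgo']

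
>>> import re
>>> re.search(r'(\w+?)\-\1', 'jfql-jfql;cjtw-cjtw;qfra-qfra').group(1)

'jfql'

The match spans [0:9] → 'jfql-jfql'.
Captured: group 1 = 'jfql'.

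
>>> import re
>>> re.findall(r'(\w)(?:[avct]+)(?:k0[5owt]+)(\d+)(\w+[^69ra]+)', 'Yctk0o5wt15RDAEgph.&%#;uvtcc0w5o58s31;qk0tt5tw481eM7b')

The pattern matches a word character (captured); then one or more of one of [avct] (non-capturing group); then the literal 'k0', then one or more of one of [5owt] (non-capturing group); then one or more of a digit (captured); then one or more of a word character, then one or more of any character except [69ra] (captured).
Multiple groups make `findall` return tuples — one 3-tuple for the one match.

[('Y', '15', 'RDAEgph.&%#;uvtcc0w5o58s31;qk0tt5tw481eM7b')]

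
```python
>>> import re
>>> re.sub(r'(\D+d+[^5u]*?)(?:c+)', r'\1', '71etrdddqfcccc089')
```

'71etrdddqf089'

Lazy quantifiers expand one character at a time until the remainder of the pattern can match.
The replacement refers to a captured group, so each match is rewritten using its own captured text.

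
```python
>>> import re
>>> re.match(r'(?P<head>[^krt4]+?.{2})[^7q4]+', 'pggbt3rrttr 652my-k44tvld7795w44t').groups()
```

The match spans [0:19] → 'pggbt3rrttr 652my-k'.
Captured: group 1 = 'pgg'.

('pgg',)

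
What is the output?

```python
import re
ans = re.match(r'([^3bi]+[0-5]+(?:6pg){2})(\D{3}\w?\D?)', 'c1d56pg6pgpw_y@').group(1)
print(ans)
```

Pattern: one or more of any character except [3bi], then one or more of a character in [0-5], then the literal '6pg' repeated 2 times (captured); then exactly 3 of a non-digit, then optionally a word character, then optionally a non-digit (captured).
With `match`, the pattern is implicitly anchored at the beginning.
The match spans [0:15] → 'c1d56pg6pgpw_y@'.
Captured: group 1 = 'c1d56pg6pg', group 2 = 'pw_y@'.

c1d56pg6pg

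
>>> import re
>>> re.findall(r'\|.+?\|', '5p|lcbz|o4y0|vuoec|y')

['|lcbz|', '|vuoec|']

Because the quantifier is non-greedy, it stops expanding at the earliest point where the rest of the pattern can succeed.
No capturing groups, so `findall` returns the 2 full match strings.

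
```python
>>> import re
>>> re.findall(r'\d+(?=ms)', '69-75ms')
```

Lookahead/lookbehind check context without consuming it, so the matched span excludes the asserted characters.
No capturing groups, so `findall` returns the 1 full match string.

['75']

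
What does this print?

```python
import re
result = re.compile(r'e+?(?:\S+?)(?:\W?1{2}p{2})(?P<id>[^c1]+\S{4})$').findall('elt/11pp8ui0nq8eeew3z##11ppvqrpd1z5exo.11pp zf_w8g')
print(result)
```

This matches one or more of a literal 'e' (lazy); then one or more of a non-whitespace character (lazy) (non-capturing group); then optionally a non-word character, then exactly 2 of the literal '1', then exactly 2 of the literal 'p' (non-capturing group); then one or more of any character except [c1], then exactly 4 of a non-whitespace character (captured as 'id'); then anchored at the end.
Matches: at [0:50] match 'elt/11pp8ui0nq8eeew3z##11ppvqrpd1z5exo.11pp zf_w8g', group 1 = ' zf_w8g'.
One capturing group, so `findall` returns just the captured substring from the one match — 1 in all.

[' zf_w8g']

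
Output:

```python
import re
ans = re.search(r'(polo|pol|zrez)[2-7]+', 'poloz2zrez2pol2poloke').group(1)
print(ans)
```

zrez

The match spans [6:11] → 'zrez2'.
Captured: group 1 = 'zrez'.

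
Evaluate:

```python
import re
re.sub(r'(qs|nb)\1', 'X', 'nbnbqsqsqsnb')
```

'XXqsnb'

`\1` is not a pattern — it's the concrete string captured by group 1, re-applied verbatim.
Matches: at [0:4] → 'nbnb'; at [4:8] → 'qsqs'.
Every occurrence is swapped for 'X'.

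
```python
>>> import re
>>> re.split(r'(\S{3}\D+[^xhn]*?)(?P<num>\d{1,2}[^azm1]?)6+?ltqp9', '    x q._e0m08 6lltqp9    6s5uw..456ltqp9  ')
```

With a capturing group present, the delimiter's captured portion is kept in the result list.

['    x ', 'q._e0m08 6lltqp9    6s5uw..', '45', '  ']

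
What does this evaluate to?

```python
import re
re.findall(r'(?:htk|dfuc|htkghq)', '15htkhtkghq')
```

['htk', 'htk']

The regex engine tests alternatives in the order written; an earlier branch that matches wins even if a later one would match more.
No capturing groups, so `findall` returns the 2 full match strings.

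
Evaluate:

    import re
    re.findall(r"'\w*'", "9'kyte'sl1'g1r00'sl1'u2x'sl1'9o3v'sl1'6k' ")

Matches: at [1:7] → "'kyte'"; at [10:17] → "'g1r00'"; at [20:25] → "'u2x'"; at [28:34] → "'9o3v'"; at [37:41] → "'6k'".
No capturing groups, so `findall` returns the 5 full match strings.

["'kyte'", "'g1r00'", "'u2x'", "'9o3v'", "'6k'"]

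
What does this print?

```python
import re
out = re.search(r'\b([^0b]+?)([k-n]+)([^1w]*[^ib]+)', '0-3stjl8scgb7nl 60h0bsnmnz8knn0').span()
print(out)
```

(1, 31)

The pattern matches a word boundary (`\b`, zero-width); then one or more of any character except [0b] (lazy) (captured); then one or more of a character in [k-n] (captured); then zero or more of any character except [1w], then one or more of any character except [ib] (captured).
The match spans [1:31] → '-3stjl8scgb7nl 60h0bsnmnz8knn0'.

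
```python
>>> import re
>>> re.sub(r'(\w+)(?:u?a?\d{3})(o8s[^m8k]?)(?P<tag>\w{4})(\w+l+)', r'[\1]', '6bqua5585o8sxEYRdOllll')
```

'[6bqua5]'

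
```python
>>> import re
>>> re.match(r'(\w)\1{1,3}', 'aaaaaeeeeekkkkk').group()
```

'aaaa'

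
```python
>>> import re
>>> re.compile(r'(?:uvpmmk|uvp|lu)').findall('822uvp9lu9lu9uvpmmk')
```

['uvp', 'lu', 'lu', 'uvpmmk']

Alternation tries branches left to right and keeps the first one that lets the overall match succeed at that position.
Scanning left to right: at [3:6] → 'uvp'; at [7:9] → 'lu'; at [10:12] → 'lu'; at [13:19] → 'uvpmmk'.
Since nothing is captured, `findall` lists the 4 matched substrings directly.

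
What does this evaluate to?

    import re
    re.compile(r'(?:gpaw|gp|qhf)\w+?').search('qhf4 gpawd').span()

Unlike `match`, `search` isn't anchored — it looks for the pattern anywhere in the string.
The match spans [0:4] → 'qhf4'.

(0, 4)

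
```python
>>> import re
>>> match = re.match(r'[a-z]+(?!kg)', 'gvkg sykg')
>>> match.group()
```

The negative lookahead/lookbehind blocks any match where the forbidden context is present.
`re.match` only tries the pattern at the start of the string.
The match spans [0:4] → 'gvkg'.

'gvkg'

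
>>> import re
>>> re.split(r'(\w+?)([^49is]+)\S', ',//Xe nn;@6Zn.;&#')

The pattern matches one or more of a word character (lazy) (captured); then one or more of any character except [49is] (captured); then a non-whitespace character.
Because the quantifier is non-greedy, it stops expanding at the earliest point where the rest of the pattern can succeed.
Matches to split on: at [3:17] → 'Xe nn;@6Zn.;&#'.
With a capturing group present, the delimiter's captured portion is kept in the result list.

[',//', 'X', 'e nn;@6Zn.;&', '']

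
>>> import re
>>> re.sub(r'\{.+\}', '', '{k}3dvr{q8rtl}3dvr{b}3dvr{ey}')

Each match is replaced by ''.

''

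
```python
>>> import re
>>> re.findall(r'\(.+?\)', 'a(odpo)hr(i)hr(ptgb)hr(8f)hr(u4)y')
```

['(odpo)', '(i)', '(ptgb)', '(8f)', '(u4)']

A non-greedy quantifier consumes as few characters as it can — just enough that the remainder of the pattern still matches from where it stops; whatever follows it matches normally.
Since nothing is captured, `findall` lists the 5 matched substrings directly.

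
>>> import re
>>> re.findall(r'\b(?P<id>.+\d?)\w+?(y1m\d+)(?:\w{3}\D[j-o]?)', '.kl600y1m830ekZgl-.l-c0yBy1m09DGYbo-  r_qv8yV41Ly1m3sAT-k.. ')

[('kl600y1m830ekZgl-.l-c0yBy1m09DGYbo-  r_qv8yV41', 'y1m3')]

This matches a word boundary (`\b`, zero-width); then one or more of any character, then optionally a digit (captured as 'id'); then one or more of a word character (lazy); then the literal 'y1m', then one or more of a digit (captured); then exactly 3 of a word character, then a non-digit, then optionally a character in [j-o] (non-capturing group).
Multiple groups make `findall` return tuples — one 2-tuple for the one match.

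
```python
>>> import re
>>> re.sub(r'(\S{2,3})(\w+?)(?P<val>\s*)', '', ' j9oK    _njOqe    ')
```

' qe    '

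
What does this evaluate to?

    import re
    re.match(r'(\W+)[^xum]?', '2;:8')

`match` is anchored at position 0; if the pattern doesn't fit there, it returns None.
Here position 0 doesn't satisfy it, so the call returns None.

None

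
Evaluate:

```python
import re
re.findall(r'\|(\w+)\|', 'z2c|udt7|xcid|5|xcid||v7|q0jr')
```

Scanning left to right: at [3:9] match '|udt7|', group 1 = 'udt7'; at [13:16] match '|5|', group 1 = '5'; at [21:25] match '|v7|', group 1 = 'v7'.
Because there's exactly one group, `findall` drops the full match and keeps group 1 from each hit.

['udt7', '5', 'v7']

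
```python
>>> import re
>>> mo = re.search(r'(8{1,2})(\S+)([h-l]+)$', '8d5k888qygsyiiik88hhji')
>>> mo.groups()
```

('8', 'd5k888qygsyiiik88hhj', 'i')

This matches 1 to 2 of a literal '8' (captured); then one or more of a non-whitespace character (captured); then one or more of a character in [h-l] (captured); then anchored at the end.
`re.search` scans for the first position where the pattern succeeds.
The match spans [0:22] → '8d5k888qygsyiiik88hhji'.
Captured: group 1 = '8', group 2 = 'd5k888qygsyiiik88hhj', group 3 = 'i'.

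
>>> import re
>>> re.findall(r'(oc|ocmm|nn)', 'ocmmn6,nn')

Alternation isn't longest-match — the leftmost alternative that fits at this position is chosen.
Matches: at [0:2] match 'oc', group 1 = 'oc'; at [7:9] match 'nn', group 1 = 'nn'.
`findall` collects group 1 from each match (2 total).

['oc', 'nn']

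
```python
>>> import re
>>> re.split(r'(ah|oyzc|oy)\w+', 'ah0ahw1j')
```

['', 'ah', '']

Matches to split on: at [0:8] → 'ah0ahw1j'.
`re.split` interleaves the captured-group text with the surrounding fragments.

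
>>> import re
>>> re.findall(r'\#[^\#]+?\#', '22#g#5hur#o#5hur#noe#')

['#g#', '#o#', '#noe#']

Matches: at [2:5] → '#g#'; at [9:12] → '#o#'; at [16:21] → '#noe#'.
`findall` yields the raw match text (3 of them) because the pattern has no groups.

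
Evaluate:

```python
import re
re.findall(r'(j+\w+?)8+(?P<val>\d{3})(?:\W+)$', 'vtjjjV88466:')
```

Pattern: one or more of a literal 'j', then one or more of a word character (lazy) (captured); then one or more of a literal '8'; then exactly 3 of a digit (captured as 'val'); then one or more of a non-word character (non-capturing group); then anchored at the end.
A `+?`/`*?`/`{m,n}?` starts at its minimum and grows only as far as needed for what follows to match.
Matches: at [2:12] match 'jjjV88466:', groups = ('jjjV', '466').
2 groups means the one result is a tuple of 2 captured strings — 1 here.

[('jjjV', '466')]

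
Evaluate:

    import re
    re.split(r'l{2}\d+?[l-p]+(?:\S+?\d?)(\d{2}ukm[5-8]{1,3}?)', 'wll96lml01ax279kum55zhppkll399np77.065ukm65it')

This matches exactly 2 of a literal 'l', then one or more of a digit (lazy), then one or more of a character in [l-p]; then one or more of a non-whitespace character (lazy), then optionally a digit (non-capturing group); then exactly 2 of a digit, then the literal 'ukm', then 1 to 3 of a character in [5-8] (lazy) (captured).
A `+?`/`*?`/`{m,n}?` starts at its minimum and grows only as far as needed for what follows to match.
Matches to split on: at [1:42] → 'll96lml01ax279kum55zhppkll399np77.065ukm6'.
`re.split` interleaves the captured-group text with the surrounding fragments.

['w', '65ukm6', '5it']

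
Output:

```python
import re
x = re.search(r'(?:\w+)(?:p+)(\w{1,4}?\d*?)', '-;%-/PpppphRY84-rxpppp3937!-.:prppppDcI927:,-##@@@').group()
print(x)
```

Ppppph

Lazy quantifiers expand one character at a time until the remainder of the pattern can match.
The match spans [5:11] → 'Ppppph'.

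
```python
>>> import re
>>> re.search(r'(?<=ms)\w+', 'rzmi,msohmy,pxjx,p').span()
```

(7, 11)

The lookaround is zero-width — it requires the adjacent text to match without consuming it, so the asserted text isn't part of the match.
The match spans [7:11] → 'ohmy'.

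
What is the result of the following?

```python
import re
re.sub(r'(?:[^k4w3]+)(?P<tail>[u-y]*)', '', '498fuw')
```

The pattern matches one or more of any character except [k4w3] (non-capturing group); then zero or more of a character in [u-y] (captured as 'tail').
Matches: at [1:6] → '98fuw'.
Each match is replaced by ''.

'4'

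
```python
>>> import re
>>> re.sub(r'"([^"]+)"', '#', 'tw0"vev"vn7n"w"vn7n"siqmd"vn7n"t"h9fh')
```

Matches: at [3:8] → '"vev"'; at [12:15] → '"w"'; at [19:26] → '"siqmd"'; at [30:33] → '"t"'.
Every occurrence is swapped for '#'.

'tw0#vn7n#vn7n#vn7n#h9fh'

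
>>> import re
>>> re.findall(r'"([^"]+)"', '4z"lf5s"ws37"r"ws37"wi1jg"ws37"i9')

['lf5s', 'r', 'wi1jg']

Because there's exactly one group, `findall` drops the full match and keeps group 1 from each hit.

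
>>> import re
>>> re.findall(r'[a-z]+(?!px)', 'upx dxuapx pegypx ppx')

['upx', 'dxuapx', 'pegypx', 'ppx']

The negative lookaround is zero-width — it rules out positions where the adjacent text would match, without consuming anything.
With no groups in the pattern, `findall` gives back each whole match — 4 here.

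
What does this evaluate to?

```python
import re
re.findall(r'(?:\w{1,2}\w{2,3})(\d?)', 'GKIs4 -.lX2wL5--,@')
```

The pattern matches 1 to 2 of a word character, then 2 to 3 of a word character (non-capturing group); then optionally a digit (captured).
Walking the string: at [0:5] match 'GKIs4', group 1 = ''; at [8:14] match 'lX2wL5', group 1 = '5'.
Because there's exactly one group, `findall` drops the full match and keeps group 1 from each hit.

['', '5']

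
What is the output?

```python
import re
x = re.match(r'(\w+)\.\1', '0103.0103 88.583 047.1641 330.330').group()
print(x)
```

`re.match` won't scan ahead — the pattern has to work from the very first character.
The match spans [0:9] → '0103.0103'.

0103.0103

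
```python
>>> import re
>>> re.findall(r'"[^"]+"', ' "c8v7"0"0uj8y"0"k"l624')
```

['"c8v7"', '"0uj8y"', '"k"']

Since nothing is captured, `findall` lists the 3 matched substrings directly.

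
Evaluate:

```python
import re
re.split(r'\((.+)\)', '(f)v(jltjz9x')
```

['', 'f', 'v(jltjz9x']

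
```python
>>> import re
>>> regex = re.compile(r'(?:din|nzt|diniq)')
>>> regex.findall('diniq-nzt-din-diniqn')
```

['din', 'nzt', 'din', 'din']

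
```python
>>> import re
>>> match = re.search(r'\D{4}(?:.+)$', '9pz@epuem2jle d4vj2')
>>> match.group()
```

'pz@epuem2jle d4vj2'

This matches exactly 4 of a non-digit; then one or more of any character (non-capturing group); then anchored at the end.
`re.search` scans for the first position where the pattern succeeds.
The match spans [1:19] → 'pz@epuem2jle d4vj2'.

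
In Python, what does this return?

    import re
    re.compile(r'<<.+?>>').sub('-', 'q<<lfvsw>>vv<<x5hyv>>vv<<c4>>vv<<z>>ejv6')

'q-vv-vv-vv-ejv6'

A non-greedy quantifier consumes as few characters as it can — just enough that the remainder of the pattern still matches from where it stops; whatever follows it matches normally.
Matches: at [1:10] → '<<lfvsw>>'; at [12:21] → '<<x5hyv>>'; at [23:29] → '<<c4>>'; at [31:36] → '<<z>>'.
Each match is replaced by '-'.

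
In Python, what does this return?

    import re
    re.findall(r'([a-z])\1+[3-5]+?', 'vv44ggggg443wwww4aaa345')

['v', 'g', 'w', 'a']

After group 1 captures some text, `\1` only succeeds where that same text appears again.
Because there's exactly one group, `findall` drops the full match and keeps group 1 from each hit.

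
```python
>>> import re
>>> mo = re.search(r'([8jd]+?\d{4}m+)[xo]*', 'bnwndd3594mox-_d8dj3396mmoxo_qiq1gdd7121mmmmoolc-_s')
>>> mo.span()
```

(4, 13)

Pattern: one or more of one of [8jd] (lazy), then exactly 4 of a digit, then one or more of the literal 'm' (captured); then zero or more of one of [xo].
`re.search` tries every starting position until one works.
The match spans [4:13] → 'dd3594mox'.
Captured: group 1 = 'dd3594m'.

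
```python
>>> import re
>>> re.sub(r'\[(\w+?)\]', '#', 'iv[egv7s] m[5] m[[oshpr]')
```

Matches: at [2:9] → '[egv7s]'; at [11:14] → '[5]'; at [17:24] → '[oshpr]'.
Every occurrence is swapped for '#'.

'iv# m# m[#'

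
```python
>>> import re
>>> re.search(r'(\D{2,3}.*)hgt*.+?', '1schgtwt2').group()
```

'schgtw'

The pattern matches 2 to 3 of a non-digit, then zero or more of any character (captured); then the literal 'hg', then zero or more of the literal 't', then one or more of any character (lazy).
With the lazy modifier that quantifier settles for the fewest repetitions that let the rest of the pattern succeed (the atoms after it are unaffected and can still be greedy).
Unlike `match`, `search` isn't anchored — it looks for the pattern anywhere in the string.
The match spans [1:7] → 'schgtw'.
Captured: group 1 = 'sc'.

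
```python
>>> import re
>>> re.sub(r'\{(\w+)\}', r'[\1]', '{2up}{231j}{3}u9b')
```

Each match is replaced using the text its own group 1 captured.

'[2up][231j][3]u9b'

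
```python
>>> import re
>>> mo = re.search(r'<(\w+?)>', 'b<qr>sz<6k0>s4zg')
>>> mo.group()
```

'<qr>'

The match spans [1:5] → '<qr>'.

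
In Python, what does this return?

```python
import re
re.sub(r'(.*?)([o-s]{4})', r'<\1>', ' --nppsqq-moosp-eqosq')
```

'< --n><q-m><-e>'

The replacement refers to a captured group, so each match is rewritten using its own captured text.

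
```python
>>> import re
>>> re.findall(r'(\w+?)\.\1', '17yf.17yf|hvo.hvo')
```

A backreference is literal: `\1` must see the identical characters the first group matched.
Scanning left to right: at [0:9] match '17yf.17yf', group 1 = '17yf'; at [10:17] match 'hvo.hvo', group 1 = 'hvo'.
With a single group, `findall` returns only what that group captured — 2 items.

['17yf', 'hvo']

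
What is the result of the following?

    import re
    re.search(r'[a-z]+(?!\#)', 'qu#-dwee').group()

'q'

Because the assertion is negative and zero-width, positions next to the forbidden text are skipped.
`re.search` tries every starting position until one works.
The match spans [0:1] → 'q'.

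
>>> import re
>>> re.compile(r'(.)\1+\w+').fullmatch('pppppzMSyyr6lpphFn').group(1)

The backreference `\1` re-matches whatever the first group consumed, character for character.
`fullmatch` succeeds only if the pattern covers the string from start to end.
The match spans [0:18] → 'pppppzMSyyr6lpphFn'.
Captured: group 1 = 'p'.

'p'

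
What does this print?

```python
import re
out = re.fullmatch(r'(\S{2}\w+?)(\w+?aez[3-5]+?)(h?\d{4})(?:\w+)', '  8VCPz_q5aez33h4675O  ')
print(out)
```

None

`fullmatch` succeeds only if the pattern covers the string from start to end.
Here the pattern can't cover the whole string, so the call returns None.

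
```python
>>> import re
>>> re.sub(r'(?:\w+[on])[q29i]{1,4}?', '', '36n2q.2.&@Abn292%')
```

The pattern matches one or more of a word character, then one of [on] (non-capturing group); then 1 to 4 of one of [q29i] (lazy).
Because the quantifier is non-greedy, it stops expanding at the earliest point where the rest of the pattern can succeed.
Matches: at [0:4] → '36n2'; at [10:14] → 'Abn2'.
Each match is replaced by ''.

'q.2.&@92%'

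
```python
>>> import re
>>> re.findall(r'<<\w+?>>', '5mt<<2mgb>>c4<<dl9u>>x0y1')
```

With no groups in the pattern, `findall` gives back each whole match — 2 here.

['<<2mgb>>', '<<dl9u>>']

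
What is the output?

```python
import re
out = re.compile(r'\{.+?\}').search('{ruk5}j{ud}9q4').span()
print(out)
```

(0, 6)

The `?` after the quantifier makes it lazy — it takes as little as possible before letting the rest of the pattern try.
The match spans [0:6] → '{ruk5}'.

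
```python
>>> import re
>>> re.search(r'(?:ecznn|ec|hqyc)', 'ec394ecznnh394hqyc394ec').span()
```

`re.search` scans for the first position where the pattern succeeds.
The match spans [0:2] → 'ec'.

(0, 2)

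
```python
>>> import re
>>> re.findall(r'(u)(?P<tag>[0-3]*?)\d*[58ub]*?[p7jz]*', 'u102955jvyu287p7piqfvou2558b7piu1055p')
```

[('u', ''), ('u', ''), ('u', ''), ('u', '')]

Pattern: a literal 'u' (captured); then zero or more of a character in [0-3] (lazy) (captured as 'tag'); then zero or more of a digit, then zero or more of one of [58ub] (lazy), then zero or more of one of [p7jz].
The `?` after the quantifier makes it lazy — it takes as little as possible before letting the rest of the pattern try.
Walking the string: at [0:8] match 'u102955j', groups = ('u', ''); at [10:17] match 'u287p7p', groups = ('u', ''); at [22:27] match 'u2558', groups = ('u', ''); at [31:37] match 'u1055p', groups = ('u', '').
Multiple groups make `findall` return tuples — one 2-tuple for each match.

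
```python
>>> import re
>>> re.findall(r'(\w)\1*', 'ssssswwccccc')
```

['s', 'w', 'c']

The backreference `\1` re-matches whatever the first group consumed, character for character.
`findall` collects group 1 from each match (3 total).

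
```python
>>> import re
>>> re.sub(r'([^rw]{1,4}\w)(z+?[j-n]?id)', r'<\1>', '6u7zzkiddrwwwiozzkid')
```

Pattern: 1 to 4 of any character except [rw], then a word character (captured); then one or more of the literal 'z' (lazy), then optionally a character in [j-n], then the literal 'id' (captured).
Matches: at [0:8] → '6u7zzkid'; at [13:20] → 'iozzkid'.
`\1` in the replacement pulls in group 1's text for each match.

'<6u7z>drwww<ioz>'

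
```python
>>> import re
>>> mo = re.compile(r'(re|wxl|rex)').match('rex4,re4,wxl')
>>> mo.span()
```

Branches in `(...|...)` are attempted left-to-right; the first branch that allows the whole pattern to succeed is taken.
`re.match` only tries the pattern at the start of the string.
The match spans [0:2] → 're'.
Captured: group 1 = 're'.

(0, 2)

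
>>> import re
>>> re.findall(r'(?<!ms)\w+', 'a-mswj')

The negative lookaround is zero-width — it rules out positions where the adjacent text would match, without consuming anything.
With no groups in the pattern, `findall` gives back each whole match — 2 here.

['a', 'mswj']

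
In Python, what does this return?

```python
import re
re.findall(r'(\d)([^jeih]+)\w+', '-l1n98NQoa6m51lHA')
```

[('1', 'n98NQoa6m51lH')]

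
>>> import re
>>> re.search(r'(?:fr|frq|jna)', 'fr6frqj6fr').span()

(0, 2)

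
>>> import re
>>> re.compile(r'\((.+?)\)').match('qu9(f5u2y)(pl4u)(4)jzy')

`re.match` only tries the pattern at the start of the string.
Here the pattern fails at index 0, so the call returns None.

None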